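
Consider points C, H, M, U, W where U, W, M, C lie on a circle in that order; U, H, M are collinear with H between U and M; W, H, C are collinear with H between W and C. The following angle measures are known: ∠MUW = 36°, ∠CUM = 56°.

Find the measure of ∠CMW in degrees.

1. ∠MCW = 36°  [same arc WM]
2. ∠CWM = 56°  [same arc MC]
3. ∠CMW = 88°  [△WMC]

∠CMW = 88°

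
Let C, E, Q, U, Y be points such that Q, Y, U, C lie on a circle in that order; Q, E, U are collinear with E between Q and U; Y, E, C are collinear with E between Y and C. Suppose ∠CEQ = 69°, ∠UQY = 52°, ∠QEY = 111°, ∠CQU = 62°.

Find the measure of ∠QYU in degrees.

1. ∠UEY = 69°  [vertical angles at E]
2. ∠CYU = 62°  [same arc UC]
3. ∠QUY = 49°  [△YEU]
4. ∠QYU = 79°  [△QYU]

∠QYU = 79°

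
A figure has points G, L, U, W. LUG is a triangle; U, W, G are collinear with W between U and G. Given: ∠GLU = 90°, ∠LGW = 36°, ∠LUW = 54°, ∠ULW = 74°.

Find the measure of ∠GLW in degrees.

∠GLW = 16°

1. ∠LWU = 52°  [△LUW]
2. ∠GWL = 128°  [linear pair at W on UG]
3. ∠GLW = 16°  [△LWG]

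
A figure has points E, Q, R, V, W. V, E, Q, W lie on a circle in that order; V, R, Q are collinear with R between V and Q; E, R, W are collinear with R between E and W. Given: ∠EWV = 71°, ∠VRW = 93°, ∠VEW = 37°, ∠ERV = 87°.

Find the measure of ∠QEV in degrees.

∠QEV = 53°

1. ∠EQV = 71°  [same arc VE]
2. ∠EVQ = 56°  [△VRE]
3. ∠QEV = 53°  [△VEQ]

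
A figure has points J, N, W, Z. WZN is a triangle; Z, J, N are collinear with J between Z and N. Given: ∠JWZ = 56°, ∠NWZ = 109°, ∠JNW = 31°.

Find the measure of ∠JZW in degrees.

1. ∠WNZ = 31°  [J on ray NZ]
2. ∠NZW = 40°  [△WZN]
3. ∠JZW = 40°  [J on ray ZN]

∠JZW = 40°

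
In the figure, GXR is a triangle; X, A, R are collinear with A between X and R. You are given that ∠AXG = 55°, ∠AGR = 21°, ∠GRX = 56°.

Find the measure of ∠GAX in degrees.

1. ∠ARG = 56°  [A on ray RX]
2. ∠GAR = 103°  [△GAR]
3. ∠GAX = 77°  [linear pair at A on XR]

∠GAX = 77°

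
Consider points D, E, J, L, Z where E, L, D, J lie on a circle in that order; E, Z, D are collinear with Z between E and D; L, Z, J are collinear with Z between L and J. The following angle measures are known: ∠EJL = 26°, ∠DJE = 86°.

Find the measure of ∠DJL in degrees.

∠DJL = 60°

1. ∠EDL = 26°  [same arc EL]
2. ∠DLE = 94°  [cyclic ELDJ, opposite ∠L+∠J]
3. ∠DEL = 60°  [△ELD]
4. ∠DJL = 60°  [same arc LD]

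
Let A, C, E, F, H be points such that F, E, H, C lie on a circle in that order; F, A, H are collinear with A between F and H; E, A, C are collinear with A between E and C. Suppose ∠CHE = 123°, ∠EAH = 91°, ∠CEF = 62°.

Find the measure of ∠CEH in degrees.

∠CEH = 28°

1. ∠CFE = 57°  [cyclic FEHC, opposite ∠F+∠H]
2. ∠CAF = 91°  [vertical angles at A]
3. ∠ECF = 61°  [△FEC]
4. ∠CFH = 28°  [△FAC]
5. ∠CEH = 28°  [same arc HC]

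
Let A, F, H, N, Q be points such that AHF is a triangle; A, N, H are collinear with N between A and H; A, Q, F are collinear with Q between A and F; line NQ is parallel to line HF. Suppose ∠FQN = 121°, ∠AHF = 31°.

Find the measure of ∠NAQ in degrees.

1. ∠AQN = 59°  [linear pair at Q on AF]
2. ∠ANQ = 31°  [NQ∥HF, corresponding at N]
3. ∠NAQ = 90°  [△ANQ]

∠NAQ = 90°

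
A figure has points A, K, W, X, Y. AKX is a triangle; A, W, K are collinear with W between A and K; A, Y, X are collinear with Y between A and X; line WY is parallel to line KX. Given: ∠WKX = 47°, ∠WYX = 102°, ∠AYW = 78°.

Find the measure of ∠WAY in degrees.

∠WAY = 55°

1. ∠AKX = 47°  [W on ray KA]
2. ∠AXK = 78°  [WY∥KX, corresponding at Y]
3. ∠KAX = 55°  [△AKX]
4. ∠WAY = 55°  [W on AK, Y on AX]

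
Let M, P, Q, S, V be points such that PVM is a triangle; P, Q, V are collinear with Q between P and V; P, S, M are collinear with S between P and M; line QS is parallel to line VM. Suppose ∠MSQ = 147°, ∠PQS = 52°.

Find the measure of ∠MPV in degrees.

∠MPV = 95°

1. ∠PSQ = 33°  [linear pair at S on PM]
2. ∠QPS = 95°  [△PQS]
3. ∠MPV = 95°  [Q on PV, S on PM]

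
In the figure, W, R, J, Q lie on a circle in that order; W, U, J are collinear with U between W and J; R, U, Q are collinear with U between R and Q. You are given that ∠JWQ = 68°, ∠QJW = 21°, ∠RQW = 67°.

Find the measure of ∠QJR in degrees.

∠QJR = 88°

1. ∠QRW = 21°  [same arc WQ]
2. ∠QWR = 92°  [△WRQ]
3. ∠QJR = 88°  [cyclic WRJQ, opposite ∠W+∠J]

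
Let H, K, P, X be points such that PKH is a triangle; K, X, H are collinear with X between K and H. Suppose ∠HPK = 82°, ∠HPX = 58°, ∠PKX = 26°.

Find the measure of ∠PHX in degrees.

∠PHX = 72°

1. ∠HKP = 26°  [X on ray KH]
2. ∠KHP = 72°  [△PKH]
3. ∠PHX = 72°  [X on ray HK]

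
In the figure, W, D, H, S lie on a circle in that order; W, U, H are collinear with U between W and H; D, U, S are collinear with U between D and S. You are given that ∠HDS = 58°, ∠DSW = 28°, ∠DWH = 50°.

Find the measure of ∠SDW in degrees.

∠SDW = 44°

1. ∠HWS = 58°  [same arc HS]
2. ∠SUW = 94°  [△WUS]
3. ∠DSH = 50°  [same arc DH]
4. ∠HUS = 86°  [linear pair at U on WH]
5. ∠SHW = 44°  [△HUS]
6. ∠SDW = 44°  [same arc WS]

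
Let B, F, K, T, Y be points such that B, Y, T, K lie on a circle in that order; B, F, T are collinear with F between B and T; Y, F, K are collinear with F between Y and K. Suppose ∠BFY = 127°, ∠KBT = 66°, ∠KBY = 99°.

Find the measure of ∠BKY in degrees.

1. ∠KFT = 127°  [vertical angles at F]
2. ∠BFK = 53°  [linear pair at F on BT]
3. ∠BKY = 61°  [△BFK]

∠BKY = 61°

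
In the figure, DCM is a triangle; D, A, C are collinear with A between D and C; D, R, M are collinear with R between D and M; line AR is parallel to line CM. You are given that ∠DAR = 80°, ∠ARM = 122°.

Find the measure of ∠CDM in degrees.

∠CDM = 42°

1. ∠ARD = 58°  [linear pair at R on DM]
2. ∠ADR = 42°  [△DAR]
3. ∠CDM = 42°  [A on DC, R on DM]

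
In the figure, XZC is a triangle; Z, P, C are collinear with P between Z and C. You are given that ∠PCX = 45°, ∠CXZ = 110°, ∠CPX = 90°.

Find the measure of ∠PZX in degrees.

1. ∠XCZ = 45°  [P on ray CZ]
2. ∠CZX = 25°  [△XZC]
3. ∠PZX = 25°  [P on ray ZC]

∠PZX = 25°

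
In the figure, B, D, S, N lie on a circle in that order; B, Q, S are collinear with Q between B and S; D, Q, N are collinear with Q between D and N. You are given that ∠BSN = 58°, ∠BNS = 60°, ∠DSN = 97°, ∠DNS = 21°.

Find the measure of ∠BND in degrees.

∠BND = 39°

1. ∠BDN = 58°  [same arc BN]
2. ∠DBN = 83°  [cyclic BDSN, opposite ∠B+∠S]
3. ∠BND = 39°  [△BDN]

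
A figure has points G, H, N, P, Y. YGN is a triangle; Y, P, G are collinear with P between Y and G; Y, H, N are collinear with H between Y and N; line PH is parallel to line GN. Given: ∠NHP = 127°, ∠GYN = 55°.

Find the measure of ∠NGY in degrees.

1. ∠PHY = 53°  [linear pair at H on YN]
2. ∠HYP = 55°  [P on YG, H on YN]
3. ∠HPY = 72°  [△YPH]
4. ∠NGY = 72°  [PH∥GN, corresponding at P]

∠NGY = 72°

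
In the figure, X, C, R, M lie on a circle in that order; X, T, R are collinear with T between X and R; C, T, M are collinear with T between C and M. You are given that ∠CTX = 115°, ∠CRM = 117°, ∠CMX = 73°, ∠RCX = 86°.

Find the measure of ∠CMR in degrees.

∠CMR = 21°

1. ∠CRX = 73°  [same arc XC]
2. ∠CXR = 21°  [△XCR]
3. ∠CMR = 21°  [same arc CR]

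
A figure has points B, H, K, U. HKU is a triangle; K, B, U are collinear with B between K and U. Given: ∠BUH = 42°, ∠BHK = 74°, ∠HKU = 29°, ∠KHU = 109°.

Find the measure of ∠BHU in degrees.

1. ∠BKH = 29°  [B on ray KU]
2. ∠HBK = 77°  [△HKB]
3. ∠HBU = 103°  [linear pair at B on KU]
4. ∠BHU = 35°  [△HBU]

∠BHU = 35°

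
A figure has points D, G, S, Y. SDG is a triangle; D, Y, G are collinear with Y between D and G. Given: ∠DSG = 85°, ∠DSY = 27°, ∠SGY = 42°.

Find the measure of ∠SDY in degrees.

1. ∠DGS = 42°  [Y on ray GD]
2. ∠GDS = 53°  [△SDG]
3. ∠SDY = 53°  [Y on ray DG]

∠SDY = 53°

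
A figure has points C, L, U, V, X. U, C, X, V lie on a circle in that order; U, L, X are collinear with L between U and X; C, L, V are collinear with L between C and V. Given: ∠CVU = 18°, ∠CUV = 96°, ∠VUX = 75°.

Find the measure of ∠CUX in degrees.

1. ∠CXV = 84°  [cyclic UCXV, opposite ∠U+∠X]
2. ∠VCX = 75°  [same arc XV]
3. ∠CVX = 21°  [△CXV]
4. ∠CUX = 21°  [same arc CX]

∠CUX = 21°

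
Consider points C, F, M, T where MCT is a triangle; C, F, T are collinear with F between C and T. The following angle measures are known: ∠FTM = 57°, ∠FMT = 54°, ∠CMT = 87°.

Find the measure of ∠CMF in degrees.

∠CMF = 33°

1. ∠MFT = 69°  [△MFT]
2. ∠CTM = 57°  [F on ray TC]
3. ∠MCT = 36°  [△MCT]
4. ∠CFM = 111°  [linear pair at F on CT]
5. ∠FCM = 36°  [F on ray CT]
6. ∠CMF = 33°  [△MCF]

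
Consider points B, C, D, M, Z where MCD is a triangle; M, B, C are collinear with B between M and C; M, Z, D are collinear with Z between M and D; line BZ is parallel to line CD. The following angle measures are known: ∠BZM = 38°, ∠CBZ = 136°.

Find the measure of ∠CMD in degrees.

∠CMD = 98°

1. ∠MBZ = 44°  [linear pair at B on MC]
2. ∠BMZ = 98°  [△MBZ]
3. ∠CMD = 98°  [B on MC, Z on MD]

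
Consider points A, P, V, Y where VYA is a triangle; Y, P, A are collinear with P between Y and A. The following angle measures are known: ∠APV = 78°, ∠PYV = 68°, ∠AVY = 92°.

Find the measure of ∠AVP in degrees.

∠AVP = 82°

1. ∠AYV = 68°  [P on ray YA]
2. ∠VAY = 20°  [△VYA]
3. ∠PAV = 20°  [P on ray AY]
4. ∠AVP = 82°  [△VPA]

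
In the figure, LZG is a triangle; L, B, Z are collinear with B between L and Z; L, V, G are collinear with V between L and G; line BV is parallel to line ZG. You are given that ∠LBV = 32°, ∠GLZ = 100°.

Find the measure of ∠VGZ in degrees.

1. ∠GZL = 32°  [BV∥ZG, corresponding at B]
2. ∠LGZ = 48°  [△LZG]
3. ∠VGZ = 48°  [V on ray GL]

∠VGZ = 48°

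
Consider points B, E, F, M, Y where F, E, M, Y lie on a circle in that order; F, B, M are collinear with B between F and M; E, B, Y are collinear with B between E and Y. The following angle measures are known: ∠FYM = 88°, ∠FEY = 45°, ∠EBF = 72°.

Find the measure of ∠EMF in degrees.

1. ∠FEM = 92°  [cyclic FEMY, opposite ∠E+∠Y]
2. ∠EFM = 63°  [△FBE]
3. ∠EMF = 25°  [△FEM]

∠EMF = 25°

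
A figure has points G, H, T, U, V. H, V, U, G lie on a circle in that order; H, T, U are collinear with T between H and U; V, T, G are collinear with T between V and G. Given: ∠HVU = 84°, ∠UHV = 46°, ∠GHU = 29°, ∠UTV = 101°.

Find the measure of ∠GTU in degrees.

∠GTU = 79°

1. ∠HGU = 96°  [cyclic HVUG, opposite ∠V+∠G]
2. ∠UGV = 46°  [same arc VU]
3. ∠GUH = 55°  [△HUG]
4. ∠GTU = 79°  [△UTG]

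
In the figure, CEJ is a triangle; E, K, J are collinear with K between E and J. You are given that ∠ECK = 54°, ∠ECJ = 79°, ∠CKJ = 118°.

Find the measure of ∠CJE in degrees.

∠CJE = 37°

1. ∠CKE = 62°  [linear pair at K on EJ]
2. ∠CEK = 64°  [△CEK]
3. ∠CEJ = 64°  [K on ray EJ]
4. ∠CJE = 37°  [△CEJ]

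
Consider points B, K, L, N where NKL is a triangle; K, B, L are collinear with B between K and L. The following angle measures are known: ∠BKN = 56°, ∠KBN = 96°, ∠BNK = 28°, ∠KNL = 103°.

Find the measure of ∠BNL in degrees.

∠BNL = 75°

1. ∠LKN = 56°  [B on ray KL]
2. ∠LBN = 84°  [linear pair at B on KL]
3. ∠KLN = 21°  [△NKL]
4. ∠BLN = 21°  [B on ray LK]
5. ∠BNL = 75°  [△NBL]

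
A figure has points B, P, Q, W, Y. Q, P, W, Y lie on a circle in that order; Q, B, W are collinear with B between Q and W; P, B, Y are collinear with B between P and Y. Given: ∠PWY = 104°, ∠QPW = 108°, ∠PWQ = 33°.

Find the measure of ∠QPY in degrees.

∠QPY = 71°

1. ∠PQY = 76°  [cyclic QPWY, opposite ∠Q+∠W]
2. ∠PYQ = 33°  [same arc QP]
3. ∠QPY = 71°  [△QPY]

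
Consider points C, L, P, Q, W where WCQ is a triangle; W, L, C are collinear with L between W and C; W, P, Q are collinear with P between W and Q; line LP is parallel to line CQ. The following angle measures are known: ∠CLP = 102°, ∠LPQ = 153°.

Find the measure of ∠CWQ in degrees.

1. ∠PLW = 78°  [linear pair at L on WC]
2. ∠LPW = 27°  [linear pair at P on WQ]
3. ∠LWP = 75°  [△WLP]
4. ∠CWQ = 75°  [L on WC, P on WQ]

∠CWQ = 75°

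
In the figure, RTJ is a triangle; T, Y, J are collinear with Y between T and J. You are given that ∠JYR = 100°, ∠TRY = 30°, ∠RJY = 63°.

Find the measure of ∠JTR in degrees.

1. ∠RYT = 80°  [linear pair at Y on TJ]
2. ∠RTY = 70°  [△RTY]
3. ∠JTR = 70°  [Y on ray TJ]

∠JTR = 70°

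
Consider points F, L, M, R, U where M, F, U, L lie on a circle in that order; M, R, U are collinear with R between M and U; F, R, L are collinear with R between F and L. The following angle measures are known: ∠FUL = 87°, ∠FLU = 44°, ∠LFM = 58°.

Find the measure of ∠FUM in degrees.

∠FUM = 29°

1. ∠FML = 93°  [cyclic MFUL, opposite ∠M+∠U]
2. ∠FLM = 29°  [△MFL]
3. ∠FUM = 29°  [same arc MF]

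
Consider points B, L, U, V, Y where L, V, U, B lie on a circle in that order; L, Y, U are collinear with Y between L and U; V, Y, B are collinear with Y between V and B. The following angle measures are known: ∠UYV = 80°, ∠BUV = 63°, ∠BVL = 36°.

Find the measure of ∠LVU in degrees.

∠LVU = 109°

1. ∠LYV = 100°  [linear pair at Y on LU]
2. ∠BLV = 117°  [cyclic LVUB, opposite ∠L+∠U]
3. ∠LBV = 27°  [△LVB]
4. ∠ULV = 44°  [△LYV]
5. ∠LUV = 27°  [same arc LV]
6. ∠LVU = 109°  [△LVU]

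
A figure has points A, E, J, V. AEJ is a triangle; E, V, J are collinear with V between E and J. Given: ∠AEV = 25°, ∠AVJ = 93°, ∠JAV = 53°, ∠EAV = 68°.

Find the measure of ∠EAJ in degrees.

∠EAJ = 121°

1. ∠AEJ = 25°  [V on ray EJ]
2. ∠AJV = 34°  [△AVJ]
3. ∠AJE = 34°  [V on ray JE]
4. ∠EAJ = 121°  [△AEJ]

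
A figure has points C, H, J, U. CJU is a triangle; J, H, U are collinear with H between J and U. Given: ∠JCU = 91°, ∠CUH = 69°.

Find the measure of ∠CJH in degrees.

∠CJH = 20°

1. ∠CUJ = 69°  [H on ray UJ]
2. ∠CJU = 20°  [△CJU]
3. ∠CJH = 20°  [H on ray JU]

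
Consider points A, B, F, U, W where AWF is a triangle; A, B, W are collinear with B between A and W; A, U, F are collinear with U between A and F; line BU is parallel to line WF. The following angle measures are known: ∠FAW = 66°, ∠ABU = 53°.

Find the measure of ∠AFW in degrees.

1. ∠BAU = 66°  [B on AW, U on AF]
2. ∠AUB = 61°  [△ABU]
3. ∠AFW = 61°  [BU∥WF, corresponding at U]

∠AFW = 61°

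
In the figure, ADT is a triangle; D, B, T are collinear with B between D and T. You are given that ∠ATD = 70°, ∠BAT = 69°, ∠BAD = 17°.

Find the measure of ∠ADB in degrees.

1. ∠ATB = 70°  [B on ray TD]
2. ∠ABT = 41°  [△ABT]
3. ∠ABD = 139°  [linear pair at B on DT]
4. ∠ADB = 24°  [△ADB]

∠ADB = 24°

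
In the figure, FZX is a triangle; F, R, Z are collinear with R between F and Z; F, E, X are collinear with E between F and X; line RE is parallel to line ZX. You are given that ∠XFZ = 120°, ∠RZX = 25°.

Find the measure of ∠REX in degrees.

1. ∠FZX = 25°  [R on ray ZF]
2. ∠FXZ = 35°  [△FZX]
3. ∠FER = 35°  [RE∥ZX, corresponding at E]
4. ∠REX = 145°  [linear pair at E on FX]

∠REX = 145°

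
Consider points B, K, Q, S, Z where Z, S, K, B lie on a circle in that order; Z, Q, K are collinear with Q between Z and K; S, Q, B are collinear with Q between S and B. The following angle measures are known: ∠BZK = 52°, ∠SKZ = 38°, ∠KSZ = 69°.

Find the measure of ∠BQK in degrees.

1. ∠SBZ = 38°  [same arc ZS]
2. ∠BQZ = 90°  [△ZQB]
3. ∠BQK = 90°  [linear pair at Q on ZK]

∠BQK = 90°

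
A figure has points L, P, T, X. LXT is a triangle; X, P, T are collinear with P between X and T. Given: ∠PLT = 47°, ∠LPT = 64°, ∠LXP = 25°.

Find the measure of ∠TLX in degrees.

1. ∠LTP = 69°  [△LPT]
2. ∠LXT = 25°  [P on ray XT]
3. ∠LTX = 69°  [P on ray TX]
4. ∠TLX = 86°  [△LXT]

∠TLX = 86°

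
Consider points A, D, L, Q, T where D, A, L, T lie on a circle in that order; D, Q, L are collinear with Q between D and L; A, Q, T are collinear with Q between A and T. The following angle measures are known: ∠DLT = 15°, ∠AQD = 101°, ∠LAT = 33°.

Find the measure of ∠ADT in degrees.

∠ADT = 97°

1. ∠DAT = 15°  [same arc DT]
2. ∠LQT = 101°  [vertical angles at Q]
3. ∠LDT = 33°  [same arc LT]
4. ∠DQT = 79°  [linear pair at Q on DL]
5. ∠ATD = 68°  [△DQT]
6. ∠ADT = 97°  [△DAT]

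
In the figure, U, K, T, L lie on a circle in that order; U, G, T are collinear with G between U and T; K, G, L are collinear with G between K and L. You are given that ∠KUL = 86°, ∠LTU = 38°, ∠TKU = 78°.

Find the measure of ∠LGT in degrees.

1. ∠LKU = 38°  [same arc UL]
2. ∠TLU = 102°  [cyclic UKTL, opposite ∠K+∠L]
3. ∠KLU = 56°  [△UKL]
4. ∠LUT = 40°  [△UTL]
5. ∠LGU = 84°  [△UGL]
6. ∠LGT = 96°  [linear pair at G on UT]

∠LGT = 96°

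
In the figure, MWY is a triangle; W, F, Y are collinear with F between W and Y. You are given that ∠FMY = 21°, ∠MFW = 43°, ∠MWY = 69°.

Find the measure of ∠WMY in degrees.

1. ∠MFY = 137°  [linear pair at F on WY]
2. ∠FYM = 22°  [△MFY]
3. ∠MYW = 22°  [F on ray YW]
4. ∠WMY = 89°  [△MWY]

∠WMY = 89°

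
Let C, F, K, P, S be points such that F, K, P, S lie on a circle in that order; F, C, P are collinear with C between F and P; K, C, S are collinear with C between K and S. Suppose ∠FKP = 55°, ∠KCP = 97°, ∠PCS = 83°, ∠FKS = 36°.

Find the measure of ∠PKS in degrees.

1. ∠FSP = 125°  [cyclic FKPS, opposite ∠K+∠S]
2. ∠FPS = 36°  [same arc FS]
3. ∠PFS = 19°  [△FPS]
4. ∠PKS = 19°  [same arc PS]

∠PKS = 19°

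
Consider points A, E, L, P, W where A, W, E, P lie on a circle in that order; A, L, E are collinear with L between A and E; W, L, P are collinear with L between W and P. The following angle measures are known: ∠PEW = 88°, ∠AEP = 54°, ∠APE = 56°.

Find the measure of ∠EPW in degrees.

∠EPW = 22°

1. ∠EAP = 70°  [△AEP]
2. ∠EWP = 70°  [same arc EP]
3. ∠EPW = 22°  [△WEP]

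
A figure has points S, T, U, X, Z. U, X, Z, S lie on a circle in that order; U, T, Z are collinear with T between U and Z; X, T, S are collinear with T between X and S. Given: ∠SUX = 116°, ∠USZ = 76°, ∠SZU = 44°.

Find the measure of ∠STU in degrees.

1. ∠SUZ = 60°  [△UZS]
2. ∠SXU = 44°  [same arc US]
3. ∠USX = 20°  [△UXS]
4. ∠STU = 100°  [△UTS]

∠STU = 100°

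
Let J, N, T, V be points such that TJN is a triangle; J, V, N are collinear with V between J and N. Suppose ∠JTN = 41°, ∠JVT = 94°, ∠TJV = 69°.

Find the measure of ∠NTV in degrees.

1. ∠NVT = 86°  [linear pair at V on JN]
2. ∠NJT = 69°  [V on ray JN]
3. ∠JNT = 70°  [△TJN]
4. ∠TNV = 70°  [V on ray NJ]
5. ∠NTV = 24°  [△TVN]

∠NTV = 24°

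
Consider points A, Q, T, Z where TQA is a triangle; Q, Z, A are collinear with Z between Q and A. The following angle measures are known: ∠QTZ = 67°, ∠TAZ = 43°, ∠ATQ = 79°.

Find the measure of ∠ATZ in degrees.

∠ATZ = 12°

1. ∠QAT = 43°  [Z on ray AQ]
2. ∠AQT = 58°  [△TQA]
3. ∠TQZ = 58°  [Z on ray QA]
4. ∠QZT = 55°  [△TQZ]
5. ∠AZT = 125°  [linear pair at Z on QA]
6. ∠ATZ = 12°  [△TZA]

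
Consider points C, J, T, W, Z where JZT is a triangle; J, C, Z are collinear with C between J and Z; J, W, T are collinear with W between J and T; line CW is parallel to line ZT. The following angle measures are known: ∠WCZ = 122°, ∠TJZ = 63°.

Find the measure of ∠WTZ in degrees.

1. ∠JCW = 58°  [linear pair at C on JZ]
2. ∠CJW = 63°  [C on JZ, W on JT]
3. ∠CWJ = 59°  [△JCW]
4. ∠CWT = 121°  [linear pair at W on JT]
5. ∠WTZ = 59°  [CW∥ZT, co-interior at T–W]

∠WTZ = 59°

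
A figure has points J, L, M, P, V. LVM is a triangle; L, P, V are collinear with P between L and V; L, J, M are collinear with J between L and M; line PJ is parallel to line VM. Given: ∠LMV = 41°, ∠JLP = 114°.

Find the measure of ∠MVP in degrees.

∠MVP = 25°

1. ∠LJP = 41°  [PJ∥VM, corresponding at J]
2. ∠JPL = 25°  [△LPJ]
3. ∠JPV = 155°  [linear pair at P on LV]
4. ∠MVP = 25°  [PJ∥VM, co-interior at V–P]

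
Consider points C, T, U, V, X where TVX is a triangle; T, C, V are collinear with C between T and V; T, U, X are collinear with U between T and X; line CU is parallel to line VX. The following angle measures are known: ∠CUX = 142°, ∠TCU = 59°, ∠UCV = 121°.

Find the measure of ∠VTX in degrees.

1. ∠CUT = 38°  [linear pair at U on TX]
2. ∠CTU = 83°  [△TCU]
3. ∠VTX = 83°  [C on TV, U on TX]

∠VTX = 83°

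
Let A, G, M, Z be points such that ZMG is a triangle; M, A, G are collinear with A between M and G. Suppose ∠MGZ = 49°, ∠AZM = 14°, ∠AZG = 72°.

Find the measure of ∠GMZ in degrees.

∠GMZ = 45°

1. ∠AGZ = 49°  [A on ray GM]
2. ∠GAZ = 59°  [△ZAG]
3. ∠MAZ = 121°  [linear pair at A on MG]
4. ∠AMZ = 45°  [△ZMA]
5. ∠GMZ = 45°  [A on ray MG]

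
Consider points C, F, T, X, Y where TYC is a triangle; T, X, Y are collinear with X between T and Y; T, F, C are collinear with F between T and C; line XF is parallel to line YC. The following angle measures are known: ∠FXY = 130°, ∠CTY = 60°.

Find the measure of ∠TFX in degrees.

∠TFX = 70°

1. ∠FXT = 50°  [linear pair at X on TY]
2. ∠FTX = 60°  [X on TY, F on TC]
3. ∠TFX = 70°  [△TXF]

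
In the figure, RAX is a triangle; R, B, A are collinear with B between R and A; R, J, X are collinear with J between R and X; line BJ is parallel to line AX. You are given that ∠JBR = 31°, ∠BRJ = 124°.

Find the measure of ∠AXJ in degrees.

1. ∠BJR = 25°  [△RBJ]
2. ∠BJX = 155°  [linear pair at J on RX]
3. ∠AXJ = 25°  [BJ∥AX, co-interior at X–J]

∠AXJ = 25°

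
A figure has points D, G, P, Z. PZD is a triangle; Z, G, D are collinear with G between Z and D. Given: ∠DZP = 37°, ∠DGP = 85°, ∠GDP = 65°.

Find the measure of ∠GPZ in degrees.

∠GPZ = 48°

1. ∠GZP = 37°  [G on ray ZD]
2. ∠PGZ = 95°  [linear pair at G on ZD]
3. ∠GPZ = 48°  [△PZG]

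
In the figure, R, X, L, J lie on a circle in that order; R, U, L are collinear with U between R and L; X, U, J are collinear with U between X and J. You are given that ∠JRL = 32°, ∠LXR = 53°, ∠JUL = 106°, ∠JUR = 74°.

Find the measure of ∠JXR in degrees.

1. ∠LJR = 127°  [cyclic RXLJ, opposite ∠X+∠J]
2. ∠JLR = 21°  [△RLJ]
3. ∠JXR = 21°  [same arc RJ]

∠JXR = 21°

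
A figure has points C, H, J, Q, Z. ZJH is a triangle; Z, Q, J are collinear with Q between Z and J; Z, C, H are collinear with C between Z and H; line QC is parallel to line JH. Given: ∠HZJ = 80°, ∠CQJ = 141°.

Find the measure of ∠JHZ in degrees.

1. ∠CZQ = 80°  [Q on ZJ, C on ZH]
2. ∠CQZ = 39°  [linear pair at Q on ZJ]
3. ∠QCZ = 61°  [△ZQC]
4. ∠JHZ = 61°  [QC∥JH, corresponding at C]

∠JHZ = 61°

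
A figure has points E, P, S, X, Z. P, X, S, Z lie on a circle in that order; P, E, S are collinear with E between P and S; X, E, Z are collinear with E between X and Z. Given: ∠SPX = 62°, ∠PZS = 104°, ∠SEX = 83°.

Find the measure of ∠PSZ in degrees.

1. ∠SZX = 62°  [same arc XS]
2. ∠PEZ = 83°  [vertical angles at E]
3. ∠SEZ = 97°  [linear pair at E on PS]
4. ∠PSZ = 21°  [△SEZ]

∠PSZ = 21°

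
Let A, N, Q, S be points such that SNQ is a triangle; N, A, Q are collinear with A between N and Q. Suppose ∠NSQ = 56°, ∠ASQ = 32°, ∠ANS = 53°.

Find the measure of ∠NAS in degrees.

∠NAS = 103°

1. ∠QNS = 53°  [A on ray NQ]
2. ∠NQS = 71°  [△SNQ]
3. ∠AQS = 71°  [A on ray QN]
4. ∠QAS = 77°  [△SAQ]
5. ∠NAS = 103°  [linear pair at A on NQ]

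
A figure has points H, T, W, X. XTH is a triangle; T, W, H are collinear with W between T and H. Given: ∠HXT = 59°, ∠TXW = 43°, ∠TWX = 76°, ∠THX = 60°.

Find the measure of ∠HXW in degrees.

1. ∠HWX = 104°  [linear pair at W on TH]
2. ∠WHX = 60°  [W on ray HT]
3. ∠HXW = 16°  [△XWH]

∠HXW = 16°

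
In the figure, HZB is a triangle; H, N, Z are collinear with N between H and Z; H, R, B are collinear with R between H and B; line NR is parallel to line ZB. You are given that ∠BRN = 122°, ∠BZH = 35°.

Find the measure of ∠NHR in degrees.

∠NHR = 87°

1. ∠HRN = 58°  [linear pair at R on HB]
2. ∠HNR = 35°  [NR∥ZB, corresponding at N]
3. ∠NHR = 87°  [△HNR]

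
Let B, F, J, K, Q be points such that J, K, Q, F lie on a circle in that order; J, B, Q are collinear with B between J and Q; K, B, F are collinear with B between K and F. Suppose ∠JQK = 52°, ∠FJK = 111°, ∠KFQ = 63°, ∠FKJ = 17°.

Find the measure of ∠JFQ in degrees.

∠JFQ = 115°

1. ∠FQK = 69°  [cyclic JKQF, opposite ∠J+∠Q]
2. ∠FKQ = 48°  [△KQF]
3. ∠FQJ = 17°  [same arc JF]
4. ∠FJQ = 48°  [same arc QF]
5. ∠JFQ = 115°  [△JQF]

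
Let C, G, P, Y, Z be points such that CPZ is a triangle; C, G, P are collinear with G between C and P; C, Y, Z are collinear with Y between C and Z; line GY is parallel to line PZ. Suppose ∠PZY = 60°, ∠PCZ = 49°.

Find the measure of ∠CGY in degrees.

∠CGY = 71°

1. ∠CZP = 60°  [Y on ray ZC]
2. ∠CPZ = 71°  [△CPZ]
3. ∠CGY = 71°  [GY∥PZ, corresponding at G]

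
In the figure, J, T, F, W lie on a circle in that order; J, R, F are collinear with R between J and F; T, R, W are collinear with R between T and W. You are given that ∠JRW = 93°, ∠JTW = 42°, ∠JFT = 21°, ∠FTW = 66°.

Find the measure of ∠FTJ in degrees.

1. ∠JFW = 42°  [same arc JW]
2. ∠FJW = 66°  [same arc FW]
3. ∠FWJ = 72°  [△JFW]
4. ∠FTJ = 108°  [cyclic JTFW, opposite ∠T+∠W]

∠FTJ = 108°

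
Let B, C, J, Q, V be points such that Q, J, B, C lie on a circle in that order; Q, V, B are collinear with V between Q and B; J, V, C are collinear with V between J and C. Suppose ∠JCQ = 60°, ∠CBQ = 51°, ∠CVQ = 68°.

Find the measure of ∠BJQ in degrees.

1. ∠BQC = 52°  [△QVC]
2. ∠BCQ = 77°  [△QBC]
3. ∠BJQ = 103°  [cyclic QJBC, opposite ∠J+∠C]

∠BJQ = 103°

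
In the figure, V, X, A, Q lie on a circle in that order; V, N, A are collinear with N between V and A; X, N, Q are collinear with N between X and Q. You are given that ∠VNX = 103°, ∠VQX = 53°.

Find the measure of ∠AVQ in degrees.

∠AVQ = 50°

1. ∠ANQ = 103°  [vertical angles at N]
2. ∠QNV = 77°  [linear pair at N on VA]
3. ∠AVQ = 50°  [△VNQ]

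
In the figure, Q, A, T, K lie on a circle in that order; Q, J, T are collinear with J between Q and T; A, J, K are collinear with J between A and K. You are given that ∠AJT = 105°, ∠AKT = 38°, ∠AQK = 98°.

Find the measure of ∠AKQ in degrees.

1. ∠AJQ = 75°  [linear pair at J on QT]
2. ∠AQT = 38°  [same arc AT]
3. ∠KAQ = 67°  [△QJA]
4. ∠AKQ = 15°  [△QAK]

∠AKQ = 15°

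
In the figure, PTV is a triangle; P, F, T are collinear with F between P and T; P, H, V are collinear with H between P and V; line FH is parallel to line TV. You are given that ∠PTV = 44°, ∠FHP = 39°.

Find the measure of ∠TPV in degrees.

1. ∠HFP = 44°  [FH∥TV, corresponding at F]
2. ∠FPH = 97°  [△PFH]
3. ∠TPV = 97°  [F on PT, H on PV]

∠TPV = 97°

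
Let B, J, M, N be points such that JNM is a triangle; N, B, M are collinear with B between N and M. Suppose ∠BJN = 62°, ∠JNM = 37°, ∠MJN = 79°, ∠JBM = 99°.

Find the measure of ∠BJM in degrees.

1. ∠JMN = 64°  [△JNM]
2. ∠BMJ = 64°  [B on ray MN]
3. ∠BJM = 17°  [△JBM]

∠BJM = 17°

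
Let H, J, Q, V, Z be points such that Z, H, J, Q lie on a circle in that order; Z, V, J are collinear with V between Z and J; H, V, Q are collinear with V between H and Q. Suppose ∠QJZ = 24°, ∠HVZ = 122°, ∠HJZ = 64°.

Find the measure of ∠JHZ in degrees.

∠JHZ = 82°

1. ∠QHZ = 24°  [same arc ZQ]
2. ∠HZJ = 34°  [△ZVH]
3. ∠JHZ = 82°  [△ZHJ]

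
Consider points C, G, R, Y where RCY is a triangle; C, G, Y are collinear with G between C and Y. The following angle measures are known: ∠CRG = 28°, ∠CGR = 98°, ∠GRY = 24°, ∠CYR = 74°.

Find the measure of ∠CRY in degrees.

∠CRY = 52°

1. ∠GCR = 54°  [△RCG]
2. ∠RCY = 54°  [G on ray CY]
3. ∠CRY = 52°  [△RCY]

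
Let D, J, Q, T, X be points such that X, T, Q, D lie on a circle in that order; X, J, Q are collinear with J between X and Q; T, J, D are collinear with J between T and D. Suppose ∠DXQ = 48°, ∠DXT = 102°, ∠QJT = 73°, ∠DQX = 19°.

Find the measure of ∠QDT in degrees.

1. ∠DTQ = 48°  [same arc QD]
2. ∠DQT = 78°  [cyclic XTQD, opposite ∠X+∠Q]
3. ∠QDT = 54°  [△TQD]

∠QDT = 54°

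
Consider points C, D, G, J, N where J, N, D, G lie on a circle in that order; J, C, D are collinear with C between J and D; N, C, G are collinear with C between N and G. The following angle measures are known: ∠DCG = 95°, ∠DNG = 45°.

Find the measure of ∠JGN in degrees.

∠JGN = 50°

1. ∠GCJ = 85°  [linear pair at C on JD]
2. ∠DJG = 45°  [same arc DG]
3. ∠JGN = 50°  [△JCG]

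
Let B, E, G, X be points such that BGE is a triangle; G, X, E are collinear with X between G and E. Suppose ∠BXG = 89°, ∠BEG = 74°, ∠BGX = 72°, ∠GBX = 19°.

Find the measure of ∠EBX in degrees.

∠EBX = 15°

1. ∠BXE = 91°  [linear pair at X on GE]
2. ∠BEX = 74°  [X on ray EG]
3. ∠EBX = 15°  [△BXE]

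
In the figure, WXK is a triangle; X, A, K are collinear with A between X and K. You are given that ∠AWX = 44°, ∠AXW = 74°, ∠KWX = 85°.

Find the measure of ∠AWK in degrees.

1. ∠WAX = 62°  [△WXA]
2. ∠KXW = 74°  [A on ray XK]
3. ∠WKX = 21°  [△WXK]
4. ∠KAW = 118°  [linear pair at A on XK]
5. ∠AKW = 21°  [A on ray KX]
6. ∠AWK = 41°  [△WAK]

∠AWK = 41°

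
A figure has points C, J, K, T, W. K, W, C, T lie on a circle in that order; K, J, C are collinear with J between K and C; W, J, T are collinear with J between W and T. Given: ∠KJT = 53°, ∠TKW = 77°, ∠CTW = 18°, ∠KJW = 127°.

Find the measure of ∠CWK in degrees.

1. ∠CJW = 53°  [vertical angles at J]
2. ∠TCW = 103°  [cyclic KWCT, opposite ∠K+∠C]
3. ∠CKW = 18°  [same arc WC]
4. ∠CWT = 59°  [△WCT]
5. ∠KCW = 68°  [△WJC]
6. ∠CWK = 94°  [△KWC]

∠CWK = 94°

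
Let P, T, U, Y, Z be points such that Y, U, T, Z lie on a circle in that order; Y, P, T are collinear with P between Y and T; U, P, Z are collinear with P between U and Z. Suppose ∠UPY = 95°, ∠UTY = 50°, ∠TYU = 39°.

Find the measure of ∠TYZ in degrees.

1. ∠TPZ = 95°  [vertical angles at P]
2. ∠UZY = 50°  [same arc YU]
3. ∠YPZ = 85°  [linear pair at P on YT]
4. ∠TYZ = 45°  [△YPZ]

∠TYZ = 45°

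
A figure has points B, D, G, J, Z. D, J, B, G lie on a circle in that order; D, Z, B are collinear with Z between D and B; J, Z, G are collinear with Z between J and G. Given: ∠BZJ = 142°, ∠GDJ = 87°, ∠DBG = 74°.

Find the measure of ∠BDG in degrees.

1. ∠DZG = 142°  [vertical angles at Z]
2. ∠DJG = 74°  [same arc DG]
3. ∠DGJ = 19°  [△DJG]
4. ∠BDG = 19°  [△DZG]

∠BDG = 19°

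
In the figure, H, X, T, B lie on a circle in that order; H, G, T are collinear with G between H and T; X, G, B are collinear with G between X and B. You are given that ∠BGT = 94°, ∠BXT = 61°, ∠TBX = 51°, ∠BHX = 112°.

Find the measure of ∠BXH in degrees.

∠BXH = 35°

1. ∠HGX = 94°  [vertical angles at G]
2. ∠THX = 51°  [same arc XT]
3. ∠BXH = 35°  [△HGX]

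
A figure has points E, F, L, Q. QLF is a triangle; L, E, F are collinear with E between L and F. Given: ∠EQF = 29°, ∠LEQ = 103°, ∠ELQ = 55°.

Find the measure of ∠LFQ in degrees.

1. ∠FEQ = 77°  [linear pair at E on LF]
2. ∠EFQ = 74°  [△QEF]
3. ∠LFQ = 74°  [E on ray FL]

∠LFQ = 74°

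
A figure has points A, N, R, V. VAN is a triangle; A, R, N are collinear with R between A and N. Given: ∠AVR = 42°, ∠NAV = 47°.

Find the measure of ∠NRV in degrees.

1. ∠RAV = 47°  [R on ray AN]
2. ∠ARV = 91°  [△VAR]
3. ∠NRV = 89°  [linear pair at R on AN]

∠NRV = 89°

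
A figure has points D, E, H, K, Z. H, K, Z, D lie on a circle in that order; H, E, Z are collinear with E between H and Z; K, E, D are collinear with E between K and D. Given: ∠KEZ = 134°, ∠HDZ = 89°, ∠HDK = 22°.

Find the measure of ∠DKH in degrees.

1. ∠HEK = 46°  [linear pair at E on HZ]
2. ∠HKZ = 91°  [cyclic HKZD, opposite ∠K+∠D]
3. ∠HZK = 22°  [same arc HK]
4. ∠KHZ = 67°  [△HKZ]
5. ∠DKH = 67°  [△HEK]

∠DKH = 67°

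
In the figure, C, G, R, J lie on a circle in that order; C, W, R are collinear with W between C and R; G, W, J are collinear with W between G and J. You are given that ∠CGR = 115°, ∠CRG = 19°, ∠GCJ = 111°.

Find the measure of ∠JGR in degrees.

∠JGR = 65°

1. ∠GCR = 46°  [△CGR]
2. ∠GRJ = 69°  [cyclic CGRJ, opposite ∠C+∠R]
3. ∠GJR = 46°  [same arc GR]
4. ∠JGR = 65°  [△GRJ]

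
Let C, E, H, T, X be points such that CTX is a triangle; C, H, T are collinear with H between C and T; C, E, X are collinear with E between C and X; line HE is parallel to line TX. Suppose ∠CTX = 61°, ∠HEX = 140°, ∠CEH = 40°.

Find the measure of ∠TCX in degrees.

1. ∠CHE = 61°  [HE∥TX, corresponding at H]
2. ∠ECH = 79°  [△CHE]
3. ∠TCX = 79°  [H on CT, E on CX]

∠TCX = 79°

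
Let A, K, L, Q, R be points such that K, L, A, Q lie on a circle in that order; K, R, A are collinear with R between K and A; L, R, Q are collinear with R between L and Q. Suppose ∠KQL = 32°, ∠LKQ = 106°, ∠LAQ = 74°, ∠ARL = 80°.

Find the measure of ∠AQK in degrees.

∠AQK = 70°

1. ∠KLQ = 42°  [△KLQ]
2. ∠KRQ = 80°  [vertical angles at R]
3. ∠KAQ = 42°  [same arc KQ]
4. ∠AKQ = 68°  [△KRQ]
5. ∠AQK = 70°  [△KAQ]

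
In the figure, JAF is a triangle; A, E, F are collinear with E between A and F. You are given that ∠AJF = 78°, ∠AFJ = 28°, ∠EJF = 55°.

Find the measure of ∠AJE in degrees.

1. ∠FAJ = 74°  [△JAF]
2. ∠EFJ = 28°  [E on ray FA]
3. ∠FEJ = 97°  [△JEF]
4. ∠EAJ = 74°  [E on ray AF]
5. ∠AEJ = 83°  [linear pair at E on AF]
6. ∠AJE = 23°  [△JAE]

∠AJE = 23°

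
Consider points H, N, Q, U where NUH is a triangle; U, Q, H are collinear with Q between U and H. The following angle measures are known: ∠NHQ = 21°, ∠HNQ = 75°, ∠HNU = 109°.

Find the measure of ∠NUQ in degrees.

1. ∠NHU = 21°  [Q on ray HU]
2. ∠HUN = 50°  [△NUH]
3. ∠NUQ = 50°  [Q on ray UH]

∠NUQ = 50°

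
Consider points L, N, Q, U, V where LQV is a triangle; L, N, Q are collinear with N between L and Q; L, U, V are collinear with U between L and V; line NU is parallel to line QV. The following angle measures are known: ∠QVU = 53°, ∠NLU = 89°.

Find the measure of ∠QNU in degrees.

∠QNU = 142°

1. ∠LVQ = 53°  [U on ray VL]
2. ∠QLV = 89°  [N on LQ, U on LV]
3. ∠LQV = 38°  [△LQV]
4. ∠LNU = 38°  [NU∥QV, corresponding at N]
5. ∠QNU = 142°  [linear pair at N on LQ]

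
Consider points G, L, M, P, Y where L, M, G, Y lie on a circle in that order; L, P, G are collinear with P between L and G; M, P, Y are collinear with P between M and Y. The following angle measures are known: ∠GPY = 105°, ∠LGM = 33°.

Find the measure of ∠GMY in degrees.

1. ∠LPM = 105°  [vertical angles at P]
2. ∠GPM = 75°  [linear pair at P on LG]
3. ∠GMY = 72°  [△MPG]

∠GMY = 72°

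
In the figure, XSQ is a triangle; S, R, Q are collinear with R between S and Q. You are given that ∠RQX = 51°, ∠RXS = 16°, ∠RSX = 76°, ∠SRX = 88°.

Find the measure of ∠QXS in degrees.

∠QXS = 53°

1. ∠SQX = 51°  [R on ray QS]
2. ∠QSX = 76°  [R on ray SQ]
3. ∠QXS = 53°  [△XSQ]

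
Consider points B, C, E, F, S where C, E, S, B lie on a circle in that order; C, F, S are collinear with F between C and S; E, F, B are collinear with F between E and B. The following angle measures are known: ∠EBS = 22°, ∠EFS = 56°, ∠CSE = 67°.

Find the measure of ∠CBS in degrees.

∠CBS = 89°

1. ∠ECS = 22°  [same arc ES]
2. ∠CES = 91°  [△CES]
3. ∠CBS = 89°  [cyclic CESB, opposite ∠E+∠B]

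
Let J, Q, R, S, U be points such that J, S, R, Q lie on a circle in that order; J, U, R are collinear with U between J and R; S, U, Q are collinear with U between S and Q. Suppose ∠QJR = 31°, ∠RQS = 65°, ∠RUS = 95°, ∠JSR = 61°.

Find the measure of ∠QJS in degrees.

1. ∠QSR = 31°  [same arc RQ]
2. ∠QRS = 84°  [△SRQ]
3. ∠QJS = 96°  [cyclic JSRQ, opposite ∠J+∠R]

∠QJS = 96°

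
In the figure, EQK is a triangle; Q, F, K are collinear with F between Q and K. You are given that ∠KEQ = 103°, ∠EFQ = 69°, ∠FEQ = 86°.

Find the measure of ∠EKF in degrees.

1. ∠EQF = 25°  [△EQF]
2. ∠EQK = 25°  [F on ray QK]
3. ∠EKQ = 52°  [△EQK]
4. ∠EKF = 52°  [F on ray KQ]

∠EKF = 52°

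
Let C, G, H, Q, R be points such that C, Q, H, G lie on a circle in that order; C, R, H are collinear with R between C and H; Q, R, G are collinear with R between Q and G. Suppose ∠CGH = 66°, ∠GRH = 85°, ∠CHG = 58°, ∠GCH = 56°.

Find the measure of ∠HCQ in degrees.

1. ∠CRQ = 85°  [vertical angles at R]
2. ∠CQG = 58°  [same arc CG]
3. ∠HCQ = 37°  [△CRQ]

∠HCQ = 37°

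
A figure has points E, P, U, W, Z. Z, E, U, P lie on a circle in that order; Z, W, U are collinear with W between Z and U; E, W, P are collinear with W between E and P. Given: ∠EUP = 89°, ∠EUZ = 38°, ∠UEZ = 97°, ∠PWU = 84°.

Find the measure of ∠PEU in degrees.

1. ∠EPZ = 38°  [same arc ZE]
2. ∠PWZ = 96°  [linear pair at W on ZU]
3. ∠PZU = 46°  [△ZWP]
4. ∠PEU = 46°  [same arc UP]

∠PEU = 46°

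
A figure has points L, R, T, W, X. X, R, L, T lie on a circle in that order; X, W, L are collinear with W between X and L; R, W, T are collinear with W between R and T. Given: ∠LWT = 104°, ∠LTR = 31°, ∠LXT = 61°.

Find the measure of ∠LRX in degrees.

∠LRX = 106°

1. ∠TLX = 45°  [△LWT]
2. ∠LTX = 74°  [△XLT]
3. ∠LRX = 106°  [cyclic XRLT, opposite ∠R+∠T]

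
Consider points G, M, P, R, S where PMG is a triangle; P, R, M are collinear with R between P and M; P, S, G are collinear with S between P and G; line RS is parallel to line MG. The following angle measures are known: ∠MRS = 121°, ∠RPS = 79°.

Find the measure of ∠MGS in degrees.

∠MGS = 42°

1. ∠PRS = 59°  [linear pair at R on PM]
2. ∠PSR = 42°  [△PRS]
3. ∠GSR = 138°  [linear pair at S on PG]
4. ∠MGS = 42°  [RS∥MG, co-interior at G–S]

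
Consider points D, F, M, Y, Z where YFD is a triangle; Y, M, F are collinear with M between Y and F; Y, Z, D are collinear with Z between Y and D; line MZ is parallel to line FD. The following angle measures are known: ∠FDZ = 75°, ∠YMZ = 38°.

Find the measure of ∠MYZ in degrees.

1. ∠FDY = 75°  [Z on ray DY]
2. ∠DFY = 38°  [MZ∥FD, corresponding at M]
3. ∠DYF = 67°  [△YFD]
4. ∠MYZ = 67°  [M on YF, Z on YD]

∠MYZ = 67°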